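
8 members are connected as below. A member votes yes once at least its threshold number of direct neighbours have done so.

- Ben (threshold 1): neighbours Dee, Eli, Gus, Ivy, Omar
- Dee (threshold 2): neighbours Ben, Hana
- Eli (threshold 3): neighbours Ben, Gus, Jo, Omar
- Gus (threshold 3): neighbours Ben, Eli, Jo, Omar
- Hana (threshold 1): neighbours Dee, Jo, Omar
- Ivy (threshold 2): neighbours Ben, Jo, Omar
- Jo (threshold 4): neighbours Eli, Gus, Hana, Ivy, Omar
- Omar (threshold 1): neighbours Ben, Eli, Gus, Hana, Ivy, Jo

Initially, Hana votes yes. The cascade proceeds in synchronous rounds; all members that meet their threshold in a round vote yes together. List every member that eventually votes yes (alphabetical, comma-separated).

Round 1 — Hana votes yes (initial).
Round 2 — checking thresholds:
  Dee: 1 of 2 neighbours < 2, not yet.
  Jo: 1 of 5 neighbours < 4, not yet.
  Omar: 1 of 6 neighbours ≥ 1, votes yes.
Round 3 — checking thresholds:
  Ben: 1 of 5 neighbours ≥ 1, votes yes.
  Dee: 1 of 2 neighbours < 2, not yet.
  Eli: 1 of 4 neighbours < 3, not yet.
  Gus: 1 of 4 neighbours < 3, not yet.
  Ivy: 1 of 3 neighbours < 2, not yet.
  Jo: 2 of 5 neighbours < 4, not yet.
Round 4 — checking thresholds:
  Dee: 2 of 2 neighbours ≥ 2, votes yes.
  Eli: 2 of 4 neighbours < 3, not yet.
  Gus: 2 of 4 neighbours < 3, not yet.
  Ivy: 2 of 3 neighbours ≥ 2, votes yes.
  Jo: 2 of 5 neighbours < 4, not yet.
Round 5 — no new yes votes; cascade stops.

Ben, Dee, Hana, Ivy, Omar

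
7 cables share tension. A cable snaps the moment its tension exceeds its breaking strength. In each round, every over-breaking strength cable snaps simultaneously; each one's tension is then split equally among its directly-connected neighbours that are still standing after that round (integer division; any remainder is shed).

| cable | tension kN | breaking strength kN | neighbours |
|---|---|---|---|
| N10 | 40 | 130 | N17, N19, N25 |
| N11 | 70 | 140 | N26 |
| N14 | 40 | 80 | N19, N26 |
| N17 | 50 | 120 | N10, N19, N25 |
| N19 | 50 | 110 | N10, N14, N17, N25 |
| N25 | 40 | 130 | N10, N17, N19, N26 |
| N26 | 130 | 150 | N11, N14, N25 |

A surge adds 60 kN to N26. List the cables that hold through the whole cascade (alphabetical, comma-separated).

Round 1 — N26 at 190 > 150. N26 snaps.
  N26 sheds 190 kN to N11, N14, N25: 63 each (1 lost).
    N11: 70+63 = 133 ≤ 140
    N14: 40+63 = 103 > 80
    N25: 40+63 = 103 ≤ 130
Round 2 — N14 snaps.
  N14 sheds 103 kN to N19: 103 each.
    N19: 50+103 = 153 > 110
Round 3 — N19 snaps.
  N19 sheds 153 kN to N10, N17, N25: 51 each.
    N10: 40+51 = 91 ≤ 130
    N17: 50+51 = 101 ≤ 120
    N25: 103+51 = 154 > 130
Round 4 — N25 snaps.
  N25 sheds 154 kN to N10, N17: 77 each.
    N10: 91+77 = 168 > 130
    N17: 101+77 = 178 > 120
Round 5 — N10, N17 snap.
  N10 sheds 168 kN: no online neighbours, lost.
  N17 sheds 178 kN: no online neighbours, lost.
No further breaks.

N11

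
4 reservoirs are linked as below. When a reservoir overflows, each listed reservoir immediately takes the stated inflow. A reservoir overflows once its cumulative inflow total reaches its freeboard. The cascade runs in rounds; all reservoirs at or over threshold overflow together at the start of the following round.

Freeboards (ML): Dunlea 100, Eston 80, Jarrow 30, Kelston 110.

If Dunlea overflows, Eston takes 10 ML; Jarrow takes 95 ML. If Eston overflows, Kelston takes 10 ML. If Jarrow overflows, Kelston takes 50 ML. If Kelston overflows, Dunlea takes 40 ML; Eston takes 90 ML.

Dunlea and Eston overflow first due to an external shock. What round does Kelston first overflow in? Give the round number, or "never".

Round 1 — Dunlea, Eston overflow (initial).
  Jarrow: +95 → 95 ≥ 30
  Kelston: +10 → 10 < 110
Round 2 — Jarrow overflows.
  Kelston: +50 → 60 < 110
No further overflows.

never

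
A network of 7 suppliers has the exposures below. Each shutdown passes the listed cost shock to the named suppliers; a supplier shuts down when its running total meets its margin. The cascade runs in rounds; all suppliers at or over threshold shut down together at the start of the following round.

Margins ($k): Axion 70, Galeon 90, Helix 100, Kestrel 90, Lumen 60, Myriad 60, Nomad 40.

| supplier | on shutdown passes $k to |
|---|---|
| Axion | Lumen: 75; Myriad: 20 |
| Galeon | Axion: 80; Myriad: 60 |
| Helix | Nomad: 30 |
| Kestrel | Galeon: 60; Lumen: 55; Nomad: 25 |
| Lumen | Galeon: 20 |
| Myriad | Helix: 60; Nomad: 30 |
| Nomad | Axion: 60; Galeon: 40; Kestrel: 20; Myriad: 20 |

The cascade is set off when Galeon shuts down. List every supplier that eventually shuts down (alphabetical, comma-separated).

Round 1 — Galeon shuts down (initial).
  Axion: +80 → 80 ≥ 70
  Myriad: +60 → 60 ≥ 60
Round 2 — Axion, Myriad shut down.
  Helix: +60 → 60 < 100
  Lumen: +75 → 75 ≥ 60
  Nomad: +30 → 30 < 40
Round 3 — Lumen shuts down.
No further shutdowns.

Axion, Galeon, Lumen, Myriad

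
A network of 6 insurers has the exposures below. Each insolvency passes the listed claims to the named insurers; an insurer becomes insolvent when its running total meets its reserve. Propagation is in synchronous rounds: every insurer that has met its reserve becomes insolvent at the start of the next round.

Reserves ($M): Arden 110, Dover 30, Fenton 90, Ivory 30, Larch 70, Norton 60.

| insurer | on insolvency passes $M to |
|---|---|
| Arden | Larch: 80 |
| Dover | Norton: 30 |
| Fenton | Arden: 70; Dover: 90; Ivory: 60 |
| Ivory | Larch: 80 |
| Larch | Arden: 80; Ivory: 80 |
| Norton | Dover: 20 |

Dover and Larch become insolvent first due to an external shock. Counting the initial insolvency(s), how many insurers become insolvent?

Round 1 — Dover, Larch become insolvent (initial).
  Arden: +80 → 80 < 110
  Ivory: +80 → 80 ≥ 30
  Norton: +30 → 30 < 60
Round 2 — Ivory becomes insolvent.
No further insolvencies.

3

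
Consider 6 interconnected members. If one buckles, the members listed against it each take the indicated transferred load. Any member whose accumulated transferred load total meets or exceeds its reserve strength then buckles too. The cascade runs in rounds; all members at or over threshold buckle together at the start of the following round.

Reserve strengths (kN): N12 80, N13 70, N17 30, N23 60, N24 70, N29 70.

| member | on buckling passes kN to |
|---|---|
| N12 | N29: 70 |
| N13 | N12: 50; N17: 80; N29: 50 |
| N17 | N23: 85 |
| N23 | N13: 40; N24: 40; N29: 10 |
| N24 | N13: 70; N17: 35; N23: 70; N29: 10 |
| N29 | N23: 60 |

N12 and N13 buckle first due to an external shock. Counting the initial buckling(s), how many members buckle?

5

Round 1 — N12, N13 buckle (initial).
  N17: +80 → 80 ≥ 30
  N29: +70+50 → 120 ≥ 70
Round 2 — N17, N29 buckle.
  N23: +85+60 → 145 ≥ 60
Round 3 — N23 buckles.
  N24: +40 → 40 < 70
No further bucklings.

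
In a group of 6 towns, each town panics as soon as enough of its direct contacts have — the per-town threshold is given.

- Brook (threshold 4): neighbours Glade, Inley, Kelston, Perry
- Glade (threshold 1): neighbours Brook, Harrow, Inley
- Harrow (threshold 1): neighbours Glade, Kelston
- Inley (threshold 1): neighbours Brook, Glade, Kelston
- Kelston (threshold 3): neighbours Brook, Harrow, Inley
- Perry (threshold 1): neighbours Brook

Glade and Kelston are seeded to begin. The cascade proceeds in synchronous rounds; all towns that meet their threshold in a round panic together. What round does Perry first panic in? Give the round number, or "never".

Round 1 — Glade, Kelston panic (initial).
Round 2 — checking thresholds:
  Brook: 2 of 4 neighbours < 4, not yet.
  Harrow: 2 of 2 neighbours ≥ 1, panics.
  Inley: 2 of 3 neighbours ≥ 1, panics.
Round 3 — no new panics; cascade stops.

never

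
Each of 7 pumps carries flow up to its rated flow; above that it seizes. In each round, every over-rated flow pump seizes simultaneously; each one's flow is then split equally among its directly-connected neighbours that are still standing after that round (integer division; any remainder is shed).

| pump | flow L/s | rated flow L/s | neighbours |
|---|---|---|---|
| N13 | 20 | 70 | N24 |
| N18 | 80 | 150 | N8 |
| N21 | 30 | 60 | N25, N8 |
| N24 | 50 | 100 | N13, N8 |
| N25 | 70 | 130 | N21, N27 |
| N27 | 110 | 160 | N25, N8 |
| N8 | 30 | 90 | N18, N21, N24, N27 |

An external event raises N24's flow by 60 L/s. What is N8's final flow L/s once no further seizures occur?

Round 1 — N24 at 110 > 100. N24 seizes.
  N24 sheds 110 L/s to N13, N8: 55 each.
    N13: 20+55 = 75 > 70
    N8: 30+55 = 85 ≤ 90
Round 2 — N13 seizes.
  N13 sheds 75 L/s: no online neighbours, lost.
No further seizures.

85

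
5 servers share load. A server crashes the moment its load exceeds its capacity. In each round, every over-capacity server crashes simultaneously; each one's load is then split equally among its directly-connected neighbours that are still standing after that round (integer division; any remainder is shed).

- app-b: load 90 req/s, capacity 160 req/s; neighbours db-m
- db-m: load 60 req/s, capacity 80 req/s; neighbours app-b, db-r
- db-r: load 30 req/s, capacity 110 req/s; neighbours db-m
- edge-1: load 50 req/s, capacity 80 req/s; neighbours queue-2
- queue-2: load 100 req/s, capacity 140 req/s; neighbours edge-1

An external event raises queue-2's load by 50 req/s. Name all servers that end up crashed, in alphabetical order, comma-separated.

Round 1 — queue-2 at 150 > 140. queue-2 crashes.
  queue-2 sheds 150 req/s to edge-1: 150 each.
    edge-1: 50+150 = 200 > 80
Round 2 — edge-1 crashes.
  edge-1 sheds 200 req/s: no online neighbours, lost.
No further crashes.

edge-1, queue-2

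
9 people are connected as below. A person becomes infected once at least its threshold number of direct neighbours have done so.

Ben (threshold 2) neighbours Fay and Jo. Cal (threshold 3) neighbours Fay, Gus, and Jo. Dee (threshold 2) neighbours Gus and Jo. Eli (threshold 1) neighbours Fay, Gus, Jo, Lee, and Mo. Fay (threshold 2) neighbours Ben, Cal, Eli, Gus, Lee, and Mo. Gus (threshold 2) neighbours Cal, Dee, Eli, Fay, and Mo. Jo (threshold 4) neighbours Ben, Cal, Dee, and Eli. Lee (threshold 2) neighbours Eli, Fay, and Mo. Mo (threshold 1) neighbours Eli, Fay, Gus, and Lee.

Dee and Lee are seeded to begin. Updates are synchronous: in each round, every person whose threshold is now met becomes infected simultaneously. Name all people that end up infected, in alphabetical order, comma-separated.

Round 1 — Dee, Lee become infected (initial).
Round 2 — checking thresholds:
  Eli: 1 of 5 neighbours ≥ 1, becomes infected.
  Fay: 1 of 6 neighbours < 2, not yet.
  Gus: 1 of 5 neighbours < 2, not yet.
  Jo: 1 of 4 neighbours < 4, not yet.
  Mo: 1 of 4 neighbours ≥ 1, becomes infected.
Round 3 — checking thresholds:
  Fay: 3 of 6 neighbours ≥ 2, becomes infected.
  Gus: 3 of 5 neighbours ≥ 2, becomes infected.
  Jo: 2 of 4 neighbours < 4, not yet.
Round 4 — no new infections; cascade stops.

Dee, Eli, Fay, Gus, Lee, Mo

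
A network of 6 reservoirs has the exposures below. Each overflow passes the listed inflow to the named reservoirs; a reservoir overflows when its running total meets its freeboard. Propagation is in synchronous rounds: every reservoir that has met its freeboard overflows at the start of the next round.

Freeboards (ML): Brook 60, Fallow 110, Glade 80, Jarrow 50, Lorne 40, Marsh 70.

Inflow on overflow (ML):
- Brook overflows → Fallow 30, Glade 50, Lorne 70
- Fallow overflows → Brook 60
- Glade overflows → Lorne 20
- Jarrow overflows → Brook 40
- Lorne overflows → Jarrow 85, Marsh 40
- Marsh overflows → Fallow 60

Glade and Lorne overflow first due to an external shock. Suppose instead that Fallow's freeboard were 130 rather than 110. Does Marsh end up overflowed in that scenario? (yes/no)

With Fallow's freeboard at 130:
Round 1 — Glade, Lorne overflow (initial).
  Jarrow: +85 → 85 ≥ 50
  Marsh: +40 → 40 < 70
Round 2 — Jarrow overflows.
  Brook: +40 → 40 < 60
No further overflows.

no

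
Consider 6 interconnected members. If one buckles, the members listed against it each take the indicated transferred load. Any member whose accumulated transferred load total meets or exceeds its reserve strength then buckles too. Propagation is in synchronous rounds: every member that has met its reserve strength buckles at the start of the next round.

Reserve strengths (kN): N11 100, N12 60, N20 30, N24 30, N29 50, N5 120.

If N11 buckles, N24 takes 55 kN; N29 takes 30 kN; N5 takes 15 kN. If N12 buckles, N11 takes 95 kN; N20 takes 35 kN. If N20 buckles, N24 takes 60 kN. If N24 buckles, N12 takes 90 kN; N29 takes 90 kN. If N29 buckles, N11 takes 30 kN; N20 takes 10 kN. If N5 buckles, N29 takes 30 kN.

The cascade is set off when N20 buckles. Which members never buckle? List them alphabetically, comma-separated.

N5

Round 1 — N20 buckles (initial).
  N24: +60 → 60 ≥ 30
Round 2 — N24 buckles.
  N12: +90 → 90 ≥ 60
  N29: +90 → 90 ≥ 50
Round 3 — N12, N29 buckle.
  N11: +95+30 → 125 ≥ 100
Round 4 — N11 buckles.
  N5: +15 → 15 < 120
No further bucklings.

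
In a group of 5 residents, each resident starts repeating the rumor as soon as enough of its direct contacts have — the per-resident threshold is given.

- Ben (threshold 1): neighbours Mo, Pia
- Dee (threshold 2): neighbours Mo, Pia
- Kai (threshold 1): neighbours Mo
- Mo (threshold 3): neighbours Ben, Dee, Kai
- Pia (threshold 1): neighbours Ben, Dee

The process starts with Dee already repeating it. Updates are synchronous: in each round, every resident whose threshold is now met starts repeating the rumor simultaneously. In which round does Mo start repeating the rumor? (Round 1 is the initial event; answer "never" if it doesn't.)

Round 1 — Dee starts repeating the rumor (initial).
Round 2 — checking thresholds:
  Mo: 1 of 3 neighbours < 3, below threshold.
  Pia: 1 of 2 neighbours ≥ 1, starts repeating the rumor.
Round 3 — checking thresholds:
  Ben: 1 of 2 neighbours ≥ 1, starts repeating the rumor.
  Mo: 1 of 3 neighbours < 3, below threshold.
Round 4 — no new spreads; cascade stops.

never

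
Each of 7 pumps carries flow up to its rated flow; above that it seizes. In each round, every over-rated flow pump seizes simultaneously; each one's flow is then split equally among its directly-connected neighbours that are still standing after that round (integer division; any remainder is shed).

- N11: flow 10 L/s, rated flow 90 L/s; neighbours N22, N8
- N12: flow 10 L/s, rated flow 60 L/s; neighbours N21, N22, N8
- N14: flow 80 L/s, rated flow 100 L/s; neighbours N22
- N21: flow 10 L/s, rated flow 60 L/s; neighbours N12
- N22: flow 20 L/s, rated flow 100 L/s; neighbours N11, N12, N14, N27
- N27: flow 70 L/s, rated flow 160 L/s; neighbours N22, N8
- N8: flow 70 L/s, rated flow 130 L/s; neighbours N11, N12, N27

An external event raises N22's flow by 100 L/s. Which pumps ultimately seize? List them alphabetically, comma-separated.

N14, N22

Round 1 — N22 at 120 > 100. N22 seizes.
  N22 sheds 120 L/s to N11, N12, N14, N27: 30 each.
    N11: 10+30 = 40 ≤ 90
    N12: 10+30 = 40 ≤ 60
    N14: 80+30 = 110 > 100
    N27: 70+30 = 100 ≤ 160
Round 2 — N14 seizes.
  N14 sheds 110 L/s: no online neighbours, lost.
No further seizures.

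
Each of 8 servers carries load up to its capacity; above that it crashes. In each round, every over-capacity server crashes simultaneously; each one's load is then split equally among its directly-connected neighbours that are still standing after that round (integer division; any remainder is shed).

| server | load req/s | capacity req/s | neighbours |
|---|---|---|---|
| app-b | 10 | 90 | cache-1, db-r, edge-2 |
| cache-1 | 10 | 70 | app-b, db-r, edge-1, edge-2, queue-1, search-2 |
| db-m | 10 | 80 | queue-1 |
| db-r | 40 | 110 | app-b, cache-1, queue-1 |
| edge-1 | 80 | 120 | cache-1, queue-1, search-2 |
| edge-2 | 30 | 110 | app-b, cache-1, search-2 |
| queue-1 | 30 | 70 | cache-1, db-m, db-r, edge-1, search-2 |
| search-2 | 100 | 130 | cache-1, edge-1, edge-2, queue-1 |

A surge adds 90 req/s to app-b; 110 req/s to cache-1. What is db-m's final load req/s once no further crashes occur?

66

Round 1 — app-b at 100 > 90; cache-1 at 120 > 70. app-b, cache-1 crash.
  app-b sheds 100 req/s to db-r, edge-2: 50 each.
    db-r: 40+50 = 90 ≤ 110
    edge-2: 30+50 = 80 ≤ 110
  cache-1 sheds 120 req/s to db-r, edge-1, edge-2, queue-1, search-2: 24 each.
    db-r: 90+24 = 114 > 110
    edge-1: 80+24 = 104 ≤ 120
    edge-2: 80+24 = 104 ≤ 110
    queue-1: 30+24 = 54 ≤ 70
    search-2: 100+24 = 124 ≤ 130
Round 2 — db-r crashes.
  db-r sheds 114 req/s to queue-1: 114 each.
    queue-1: 54+114 = 168 > 70
Round 3 — queue-1 crashes.
  queue-1 sheds 168 req/s to db-m, edge-1, search-2: 56 each.
    db-m: 10+56 = 66 ≤ 80
    edge-1: 104+56 = 160 > 120
    search-2: 124+56 = 180 > 130
Round 4 — edge-1, search-2 crash.
  edge-1 sheds 160 req/s: no online neighbours, lost.
  search-2 sheds 180 req/s to edge-2: 180 each.
    edge-2: 104+180 = 284 > 110
Round 5 — edge-2 crashes.
  edge-2 sheds 284 req/s: no online neighbours, lost.
No further crashes.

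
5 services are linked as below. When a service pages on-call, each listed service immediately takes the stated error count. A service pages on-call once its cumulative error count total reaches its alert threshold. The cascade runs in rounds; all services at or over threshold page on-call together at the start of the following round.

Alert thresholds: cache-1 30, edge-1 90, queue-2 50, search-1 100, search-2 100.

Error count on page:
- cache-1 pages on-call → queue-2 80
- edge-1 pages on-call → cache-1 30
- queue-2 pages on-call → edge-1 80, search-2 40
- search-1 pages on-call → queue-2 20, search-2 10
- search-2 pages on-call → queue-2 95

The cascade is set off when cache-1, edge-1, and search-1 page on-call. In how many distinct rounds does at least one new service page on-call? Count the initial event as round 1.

2

Round 1 — cache-1, edge-1, search-1 page on-call (initial).
  queue-2: +80+20 → 100 ≥ 50
  search-2: +10 → 10 < 100
Round 2 — queue-2 pages on-call.
  search-2: +40 → 50 < 100
No further pages.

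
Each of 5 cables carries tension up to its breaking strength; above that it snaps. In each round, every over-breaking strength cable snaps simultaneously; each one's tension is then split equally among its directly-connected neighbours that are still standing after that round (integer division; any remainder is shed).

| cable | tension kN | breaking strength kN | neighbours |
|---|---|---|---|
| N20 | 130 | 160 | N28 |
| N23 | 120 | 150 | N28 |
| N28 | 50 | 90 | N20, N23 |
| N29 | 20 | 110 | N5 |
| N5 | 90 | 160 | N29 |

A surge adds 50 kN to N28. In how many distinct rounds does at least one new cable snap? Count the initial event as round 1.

2

Round 1 — N28 at 100 > 90. N28 snaps.
  N28 sheds 100 kN to N20, N23: 50 each.
    N20: 130+50 = 180 > 160
    N23: 120+50 = 170 > 150
Round 2 — N20, N23 snap.
  N20 sheds 180 kN: no online neighbours, lost.
  N23 sheds 170 kN: no online neighbours, lost.
No further breaks.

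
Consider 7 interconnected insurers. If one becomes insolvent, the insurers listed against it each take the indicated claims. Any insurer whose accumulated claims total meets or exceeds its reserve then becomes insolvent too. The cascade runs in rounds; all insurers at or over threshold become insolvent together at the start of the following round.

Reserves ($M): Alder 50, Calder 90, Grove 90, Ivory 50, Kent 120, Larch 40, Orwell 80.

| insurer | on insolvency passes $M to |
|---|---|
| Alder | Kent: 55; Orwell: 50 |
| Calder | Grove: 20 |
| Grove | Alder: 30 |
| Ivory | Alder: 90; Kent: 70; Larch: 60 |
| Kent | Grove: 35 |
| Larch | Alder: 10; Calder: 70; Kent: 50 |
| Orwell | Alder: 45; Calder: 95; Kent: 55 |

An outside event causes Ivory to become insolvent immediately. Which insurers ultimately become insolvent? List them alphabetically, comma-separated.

Round 1 — Ivory becomes insolvent (initial).
  Alder: +90 → 90 ≥ 50
  Kent: +70 → 70 < 120
  Larch: +60 → 60 ≥ 40
Round 2 — Alder, Larch become insolvent.
  Calder: +70 → 70 < 90
  Kent: +55+50 → 175 ≥ 120
  Orwell: +50 → 50 < 80
Round 3 — Kent becomes insolvent.
  Grove: +35 → 35 < 90
No further insolvencies.

Alder, Ivory, Kent, Larch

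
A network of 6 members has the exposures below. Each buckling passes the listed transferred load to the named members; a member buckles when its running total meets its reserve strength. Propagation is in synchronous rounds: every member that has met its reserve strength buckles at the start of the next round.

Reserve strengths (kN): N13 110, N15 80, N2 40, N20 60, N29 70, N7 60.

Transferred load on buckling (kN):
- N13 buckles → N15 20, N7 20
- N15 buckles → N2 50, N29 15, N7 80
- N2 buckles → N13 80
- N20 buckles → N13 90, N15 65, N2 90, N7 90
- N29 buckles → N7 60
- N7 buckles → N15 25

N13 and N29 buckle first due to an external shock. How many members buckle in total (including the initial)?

Round 1 — N13, N29 buckle (initial).
  N15: +20 → 20 < 80
  N7: +20+60 → 80 ≥ 60
Round 2 — N7 buckles.
  N15: +25 → 45 < 80
No further bucklings.

3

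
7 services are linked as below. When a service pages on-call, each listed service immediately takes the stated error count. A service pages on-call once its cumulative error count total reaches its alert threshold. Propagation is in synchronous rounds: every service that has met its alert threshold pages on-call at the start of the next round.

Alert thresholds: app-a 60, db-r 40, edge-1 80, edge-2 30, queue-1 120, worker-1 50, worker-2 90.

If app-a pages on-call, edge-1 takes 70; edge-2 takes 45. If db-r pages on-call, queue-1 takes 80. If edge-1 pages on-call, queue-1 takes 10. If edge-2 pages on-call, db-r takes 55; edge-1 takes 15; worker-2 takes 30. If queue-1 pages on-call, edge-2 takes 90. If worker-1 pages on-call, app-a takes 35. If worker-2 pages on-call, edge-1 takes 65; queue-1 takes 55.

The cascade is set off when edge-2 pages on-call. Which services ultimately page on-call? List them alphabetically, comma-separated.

Round 1 — edge-2 pages on-call (initial).
  db-r: +55 → 55 ≥ 40
  edge-1: +15 → 15 < 80
  worker-2: +30 → 30 < 90
Round 2 — db-r pages on-call.
  queue-1: +80 → 80 < 120
No further pages.

db-r, edge-2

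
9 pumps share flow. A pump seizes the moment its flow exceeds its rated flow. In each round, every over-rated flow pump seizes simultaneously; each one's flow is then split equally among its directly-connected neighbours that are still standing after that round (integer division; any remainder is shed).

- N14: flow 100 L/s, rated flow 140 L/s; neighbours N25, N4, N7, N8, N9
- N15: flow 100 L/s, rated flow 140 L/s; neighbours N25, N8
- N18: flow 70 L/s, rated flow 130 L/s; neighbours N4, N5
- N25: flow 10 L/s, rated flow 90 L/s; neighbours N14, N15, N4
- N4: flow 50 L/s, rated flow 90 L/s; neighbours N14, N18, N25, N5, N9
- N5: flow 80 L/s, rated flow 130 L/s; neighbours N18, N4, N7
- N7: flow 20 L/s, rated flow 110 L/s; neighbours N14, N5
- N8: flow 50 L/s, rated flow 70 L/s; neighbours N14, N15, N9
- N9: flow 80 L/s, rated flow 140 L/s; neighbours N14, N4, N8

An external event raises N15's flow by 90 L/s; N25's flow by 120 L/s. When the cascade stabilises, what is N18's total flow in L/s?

108

Round 1 — N15 at 190 > 140; N25 at 130 > 90. N15, N25 seize.
  N15 sheds 190 L/s to N8: 190 each.
    N8: 50+190 = 240 > 70
  N25 sheds 130 L/s to N14, N4: 65 each.
    N14: 100+65 = 165 > 140
    N4: 50+65 = 115 > 90
Round 2 — N14, N4, N8 seize.
  N14 sheds 165 L/s to N7, N9: 82 each (1 lost).
    N7: 20+82 = 102 ≤ 110
    N9: 80+82 = 162 > 140
  N4 sheds 115 L/s to N18, N5, N9: 38 each (1 lost).
    N18: 70+38 = 108 ≤ 130
    N5: 80+38 = 118 ≤ 130
    N9: 162+38 = 200 > 140
  N8 sheds 240 L/s to N9: 240 each.
    N9: 200+240 = 440 > 140
Round 3 — N9 seizes.
  N9 sheds 440 L/s: no online neighbours, lost.
No further seizures.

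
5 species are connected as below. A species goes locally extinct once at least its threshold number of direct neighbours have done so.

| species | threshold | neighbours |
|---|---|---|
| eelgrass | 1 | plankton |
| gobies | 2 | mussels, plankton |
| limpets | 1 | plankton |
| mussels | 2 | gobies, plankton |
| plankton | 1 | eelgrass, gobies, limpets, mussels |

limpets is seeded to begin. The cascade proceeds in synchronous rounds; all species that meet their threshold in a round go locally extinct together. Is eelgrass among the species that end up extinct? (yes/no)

Round 1 — limpets goes locally extinct (initial).
Round 2 — checking thresholds:
  plankton: 1 of 4 neighbours ≥ 1, goes locally extinct.
Round 3 — checking thresholds:
  eelgrass: 1 of 1 neighbours ≥ 1, goes locally extinct.
  gobies: 1 of 2 neighbours < 2, not yet.
  mussels: 1 of 2 neighbours < 2, not yet.
Round 4 — no new extinctions; cascade stops.

yes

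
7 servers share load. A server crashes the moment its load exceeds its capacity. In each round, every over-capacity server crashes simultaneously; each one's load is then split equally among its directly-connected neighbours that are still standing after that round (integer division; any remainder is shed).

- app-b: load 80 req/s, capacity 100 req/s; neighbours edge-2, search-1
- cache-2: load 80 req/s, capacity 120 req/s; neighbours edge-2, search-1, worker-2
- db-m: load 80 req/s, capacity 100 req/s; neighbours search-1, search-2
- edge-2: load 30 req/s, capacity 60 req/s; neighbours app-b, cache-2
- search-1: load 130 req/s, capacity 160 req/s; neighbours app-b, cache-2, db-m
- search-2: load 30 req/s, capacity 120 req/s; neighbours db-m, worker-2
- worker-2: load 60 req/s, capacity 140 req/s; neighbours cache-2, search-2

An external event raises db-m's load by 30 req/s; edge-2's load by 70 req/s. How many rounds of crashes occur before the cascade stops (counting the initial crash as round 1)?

4

Round 1 — db-m at 110 > 100; edge-2 at 100 > 60. db-m, edge-2 crash.
  db-m sheds 110 req/s to search-1, search-2: 55 each.
    search-1: 130+55 = 185 > 160
    search-2: 30+55 = 85 ≤ 120
  edge-2 sheds 100 req/s to app-b, cache-2: 50 each.
    app-b: 80+50 = 130 > 100
    cache-2: 80+50 = 130 > 120
Round 2 — app-b, cache-2, search-1 crash.
  app-b sheds 130 req/s: no online neighbours, lost.
  cache-2 sheds 130 req/s to worker-2: 130 each.
    worker-2: 60+130 = 190 > 140
  search-1 sheds 185 req/s: no online neighbours, lost.
Round 3 — worker-2 crashes.
  worker-2 sheds 190 req/s to search-2: 190 each.
    search-2: 85+190 = 275 > 120
Round 4 — search-2 crashes.
  search-2 sheds 275 req/s: no online neighbours, lost.
No further crashes.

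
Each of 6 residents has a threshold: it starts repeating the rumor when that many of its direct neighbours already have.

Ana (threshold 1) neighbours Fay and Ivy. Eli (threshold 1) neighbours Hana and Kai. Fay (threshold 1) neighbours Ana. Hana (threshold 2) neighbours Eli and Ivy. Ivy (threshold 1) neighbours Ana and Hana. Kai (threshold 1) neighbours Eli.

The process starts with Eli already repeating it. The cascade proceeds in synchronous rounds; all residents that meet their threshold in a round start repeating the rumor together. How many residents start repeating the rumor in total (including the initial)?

Round 1 — Eli starts repeating the rumor (initial).
Round 2 — checking thresholds:
  Hana: 1 of 2 neighbours < 2, holds.
  Kai: 1 of 1 neighbours ≥ 1, starts repeating the rumor.
Round 3 — no new spreads; cascade stops.

2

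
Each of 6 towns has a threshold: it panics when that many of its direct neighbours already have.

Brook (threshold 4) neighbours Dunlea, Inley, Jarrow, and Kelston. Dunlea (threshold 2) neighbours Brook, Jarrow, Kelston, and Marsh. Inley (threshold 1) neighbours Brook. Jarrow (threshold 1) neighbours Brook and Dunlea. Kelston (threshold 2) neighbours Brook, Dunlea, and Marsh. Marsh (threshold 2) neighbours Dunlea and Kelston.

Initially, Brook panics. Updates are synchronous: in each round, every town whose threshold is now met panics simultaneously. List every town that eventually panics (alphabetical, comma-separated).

Brook, Dunlea, Inley, Jarrow, Kelston, Marsh

Round 1 — Brook panics (initial).
Round 2 — checking thresholds:
  Dunlea: 1 of 4 neighbours < 2, below threshold.
  Inley: 1 of 1 neighbours ≥ 1, panics.
  Jarrow: 1 of 2 neighbours ≥ 1, panics.
  Kelston: 1 of 3 neighbours < 2, below threshold.
Round 3 — checking thresholds:
  Dunlea: 2 of 4 neighbours ≥ 2, panics.
  Kelston: 1 of 3 neighbours < 2, below threshold.
Round 4 — checking thresholds:
  Kelston: 2 of 3 neighbours ≥ 2, panics.
  Marsh: 1 of 2 neighbours < 2, below threshold.
Round 5 — checking thresholds:
  Marsh: 2 of 2 neighbours ≥ 2, panics.
Round 6 — no new panics; cascade stops.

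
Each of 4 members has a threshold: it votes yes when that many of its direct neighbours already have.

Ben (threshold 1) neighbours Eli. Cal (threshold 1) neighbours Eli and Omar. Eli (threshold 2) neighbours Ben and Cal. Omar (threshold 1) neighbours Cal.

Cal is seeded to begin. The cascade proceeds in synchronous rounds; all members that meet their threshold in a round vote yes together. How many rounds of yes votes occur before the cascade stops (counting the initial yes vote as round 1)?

Round 1 — Cal votes yes (initial).
Round 2 — checking thresholds:
  Eli: 1 of 2 neighbours < 2, holds.
  Omar: 1 of 1 neighbours ≥ 1, votes yes.
Round 3 — no new yes votes; cascade stops.

2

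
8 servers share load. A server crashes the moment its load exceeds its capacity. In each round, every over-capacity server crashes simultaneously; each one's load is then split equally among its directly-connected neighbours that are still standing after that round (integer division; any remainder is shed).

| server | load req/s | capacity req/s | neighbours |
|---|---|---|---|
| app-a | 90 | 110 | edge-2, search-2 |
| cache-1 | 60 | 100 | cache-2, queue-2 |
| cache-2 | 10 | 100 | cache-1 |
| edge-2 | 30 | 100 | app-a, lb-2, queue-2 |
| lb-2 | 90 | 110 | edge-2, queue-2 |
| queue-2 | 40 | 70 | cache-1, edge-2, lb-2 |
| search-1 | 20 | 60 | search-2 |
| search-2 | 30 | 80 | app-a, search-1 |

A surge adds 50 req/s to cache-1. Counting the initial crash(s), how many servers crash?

Round 1 — cache-1 at 110 > 100. cache-1 crashes.
  cache-1 sheds 110 req/s to cache-2, queue-2: 55 each.
    cache-2: 10+55 = 65 ≤ 100
    queue-2: 40+55 = 95 > 70
Round 2 — queue-2 crashes.
  queue-2 sheds 95 req/s to edge-2, lb-2: 47 each (1 lost).
    edge-2: 30+47 = 77 ≤ 100
    lb-2: 90+47 = 137 > 110
Round 3 — lb-2 crashes.
  lb-2 sheds 137 req/s to edge-2: 137 each.
    edge-2: 77+137 = 214 > 100
Round 4 — edge-2 crashes.
  edge-2 sheds 214 req/s to app-a: 214 each.
    app-a: 90+214 = 304 > 110
Round 5 — app-a crashes.
  app-a sheds 304 req/s to search-2: 304 each.
    search-2: 30+304 = 334 > 80
Round 6 — search-2 crashes.
  search-2 sheds 334 req/s to search-1: 334 each.
    search-1: 20+334 = 354 > 60
Round 7 — search-1 crashes.
  search-1 sheds 354 req/s: no online neighbours, lost.
No further crashes.

7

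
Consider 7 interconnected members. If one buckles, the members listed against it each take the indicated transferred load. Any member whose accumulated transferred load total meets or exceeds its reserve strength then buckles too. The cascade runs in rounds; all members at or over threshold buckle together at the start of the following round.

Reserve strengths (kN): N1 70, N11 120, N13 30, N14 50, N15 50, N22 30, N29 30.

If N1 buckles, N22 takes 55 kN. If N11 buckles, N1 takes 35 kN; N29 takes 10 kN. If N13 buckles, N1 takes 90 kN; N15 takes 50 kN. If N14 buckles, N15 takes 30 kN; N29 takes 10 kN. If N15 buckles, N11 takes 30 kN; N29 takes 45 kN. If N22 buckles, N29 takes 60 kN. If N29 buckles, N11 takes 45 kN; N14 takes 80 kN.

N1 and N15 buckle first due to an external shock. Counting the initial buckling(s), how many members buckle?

5

Round 1 — N1, N15 buckle (initial).
  N11: +30 → 30 < 120
  N22: +55 → 55 ≥ 30
  N29: +45 → 45 ≥ 30
Round 2 — N22, N29 buckle.
  N11: +45 → 75 < 120
  N14: +80 → 80 ≥ 50
Round 3 — N14 buckles.
No further bucklings.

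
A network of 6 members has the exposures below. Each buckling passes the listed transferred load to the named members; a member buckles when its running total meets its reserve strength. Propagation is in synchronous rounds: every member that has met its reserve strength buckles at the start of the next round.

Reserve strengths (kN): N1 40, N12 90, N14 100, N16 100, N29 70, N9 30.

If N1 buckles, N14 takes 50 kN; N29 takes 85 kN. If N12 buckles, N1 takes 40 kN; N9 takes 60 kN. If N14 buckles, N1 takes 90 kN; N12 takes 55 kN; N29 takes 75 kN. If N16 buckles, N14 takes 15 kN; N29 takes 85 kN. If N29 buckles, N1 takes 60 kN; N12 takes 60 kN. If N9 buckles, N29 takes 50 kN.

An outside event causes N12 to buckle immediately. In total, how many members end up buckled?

4

Round 1 — N12 buckles (initial).
  N1: +40 → 40 ≥ 40
  N9: +60 → 60 ≥ 30
Round 2 — N1, N9 buckle.
  N14: +50 → 50 < 100
  N29: +85+50 → 135 ≥ 70
Round 3 — N29 buckles.
No further bucklings.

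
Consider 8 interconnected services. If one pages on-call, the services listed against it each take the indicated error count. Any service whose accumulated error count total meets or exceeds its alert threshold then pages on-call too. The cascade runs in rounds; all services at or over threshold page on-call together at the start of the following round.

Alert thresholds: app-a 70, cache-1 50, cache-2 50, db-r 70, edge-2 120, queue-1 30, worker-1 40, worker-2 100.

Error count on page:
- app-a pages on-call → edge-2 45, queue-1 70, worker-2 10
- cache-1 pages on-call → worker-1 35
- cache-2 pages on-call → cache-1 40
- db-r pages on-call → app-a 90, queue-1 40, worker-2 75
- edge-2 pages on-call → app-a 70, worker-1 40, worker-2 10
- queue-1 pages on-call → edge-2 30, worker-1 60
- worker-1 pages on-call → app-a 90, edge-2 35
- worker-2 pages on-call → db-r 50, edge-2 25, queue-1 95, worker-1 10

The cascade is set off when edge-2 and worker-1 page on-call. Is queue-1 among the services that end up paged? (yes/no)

yes

Round 1 — edge-2, worker-1 page on-call (initial).
  app-a: +70+90 → 160 ≥ 70
  worker-2: +10 → 10 < 100
Round 2 — app-a pages on-call.
  queue-1: +70 → 70 ≥ 30
  worker-2: +10 → 20 < 100
Round 3 — queue-1 pages on-call.
No further pages.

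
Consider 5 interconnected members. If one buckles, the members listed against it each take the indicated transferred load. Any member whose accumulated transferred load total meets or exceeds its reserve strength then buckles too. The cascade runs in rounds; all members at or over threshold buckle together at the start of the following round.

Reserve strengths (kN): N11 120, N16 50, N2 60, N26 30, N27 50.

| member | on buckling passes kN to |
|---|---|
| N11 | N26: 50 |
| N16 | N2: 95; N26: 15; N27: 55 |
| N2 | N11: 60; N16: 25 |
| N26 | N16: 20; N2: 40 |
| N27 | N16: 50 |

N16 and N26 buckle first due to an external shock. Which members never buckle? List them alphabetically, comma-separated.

Round 1 — N16, N26 buckle (initial).
  N2: +95+40 → 135 ≥ 60
  N27: +55 → 55 ≥ 50
Round 2 — N2, N27 buckle.
  N11: +60 → 60 < 120
No further bucklings.

N11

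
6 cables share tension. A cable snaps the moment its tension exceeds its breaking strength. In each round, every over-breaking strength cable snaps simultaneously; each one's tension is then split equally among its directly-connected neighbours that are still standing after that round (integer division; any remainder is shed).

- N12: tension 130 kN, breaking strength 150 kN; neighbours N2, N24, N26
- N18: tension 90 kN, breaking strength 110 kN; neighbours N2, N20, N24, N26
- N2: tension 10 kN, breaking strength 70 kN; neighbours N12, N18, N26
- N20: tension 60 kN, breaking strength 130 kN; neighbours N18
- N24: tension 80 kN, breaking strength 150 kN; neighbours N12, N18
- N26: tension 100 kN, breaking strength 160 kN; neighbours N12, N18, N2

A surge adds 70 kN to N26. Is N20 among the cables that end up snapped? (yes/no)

Round 1 — N26 at 170 > 160. N26 snaps.
  N26 sheds 170 kN to N12, N18, N2: 56 each (2 lost).
    N12: 130+56 = 186 > 150
    N18: 90+56 = 146 > 110
    N2: 10+56 = 66 ≤ 70
Round 2 — N12, N18 snap.
  N12 sheds 186 kN to N2, N24: 93 each.
    N2: 66+93 = 159 > 70
    N24: 80+93 = 173 > 150
  N18 sheds 146 kN to N2, N20, N24: 48 each (2 lost).
    N2: 159+48 = 207 > 70
    N20: 60+48 = 108 ≤ 130
    N24: 173+48 = 221 > 150
Round 3 — N2, N24 snap.
  N2 sheds 207 kN: no online neighbours, lost.
  N24 sheds 221 kN: no online neighbours, lost.
No further breaks.

no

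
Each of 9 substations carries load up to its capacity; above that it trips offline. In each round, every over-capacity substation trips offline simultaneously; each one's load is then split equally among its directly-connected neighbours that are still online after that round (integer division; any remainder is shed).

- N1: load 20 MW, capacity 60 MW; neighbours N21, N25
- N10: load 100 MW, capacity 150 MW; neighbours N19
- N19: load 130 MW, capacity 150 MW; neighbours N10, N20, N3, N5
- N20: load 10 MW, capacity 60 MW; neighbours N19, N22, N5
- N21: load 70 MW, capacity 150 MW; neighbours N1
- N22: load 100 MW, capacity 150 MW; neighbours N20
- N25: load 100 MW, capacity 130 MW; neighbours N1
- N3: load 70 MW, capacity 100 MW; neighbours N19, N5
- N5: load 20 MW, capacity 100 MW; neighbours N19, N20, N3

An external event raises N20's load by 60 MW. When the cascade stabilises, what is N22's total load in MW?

123

Round 1 — N20 at 70 > 60. N20 trips offline.
  N20 sheds 70 MW to N19, N22, N5: 23 each (1 lost).
    N19: 130+23 = 153 > 150
    N22: 100+23 = 123 ≤ 150
    N5: 20+23 = 43 ≤ 100
Round 2 — N19 trips offline.
  N19 sheds 153 MW to N10, N3, N5: 51 each.
    N10: 100+51 = 151 > 150
    N3: 70+51 = 121 > 100
    N5: 43+51 = 94 ≤ 100
Round 3 — N10, N3 trip offline.
  N10 sheds 151 MW: no online neighbours, lost.
  N3 sheds 121 MW to N5: 121 each.
    N5: 94+121 = 215 > 100
Round 4 — N5 trips offline.
  N5 sheds 215 MW: no online neighbours, lost.
No further trips.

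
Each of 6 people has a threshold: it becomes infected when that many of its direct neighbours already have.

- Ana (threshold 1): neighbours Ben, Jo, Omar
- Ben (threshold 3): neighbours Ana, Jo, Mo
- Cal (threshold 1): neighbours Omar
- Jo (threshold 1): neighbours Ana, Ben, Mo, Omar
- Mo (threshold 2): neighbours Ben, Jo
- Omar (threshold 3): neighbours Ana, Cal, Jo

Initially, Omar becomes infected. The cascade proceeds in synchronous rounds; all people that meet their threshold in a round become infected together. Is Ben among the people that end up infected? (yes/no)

Round 1 — Omar becomes infected (initial).
Round 2 — checking thresholds:
  Ana: 1 of 3 neighbours ≥ 1, becomes infected.
  Cal: 1 of 1 neighbours ≥ 1, becomes infected.
  Jo: 1 of 4 neighbours ≥ 1, becomes infected.
Round 3 — no new infections; cascade stops.

no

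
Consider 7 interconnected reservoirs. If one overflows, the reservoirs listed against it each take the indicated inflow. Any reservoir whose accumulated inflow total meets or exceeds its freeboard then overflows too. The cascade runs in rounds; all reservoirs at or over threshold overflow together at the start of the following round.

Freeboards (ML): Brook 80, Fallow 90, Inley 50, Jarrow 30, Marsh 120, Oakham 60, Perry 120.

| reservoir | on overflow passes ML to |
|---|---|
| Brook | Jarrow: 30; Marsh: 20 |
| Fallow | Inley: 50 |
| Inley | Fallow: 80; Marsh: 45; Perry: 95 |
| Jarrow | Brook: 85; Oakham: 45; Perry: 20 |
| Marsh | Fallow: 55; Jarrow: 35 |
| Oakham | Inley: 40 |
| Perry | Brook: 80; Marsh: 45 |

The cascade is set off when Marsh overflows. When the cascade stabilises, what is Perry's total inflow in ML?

20

Round 1 — Marsh overflows (initial).
  Fallow: +55 → 55 < 90
  Jarrow: +35 → 35 ≥ 30
Round 2 — Jarrow overflows.
  Brook: +85 → 85 ≥ 80
  Oakham: +45 → 45 < 60
  Perry: +20 → 20 < 120
Round 3 — Brook overflows.
No further overflows.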